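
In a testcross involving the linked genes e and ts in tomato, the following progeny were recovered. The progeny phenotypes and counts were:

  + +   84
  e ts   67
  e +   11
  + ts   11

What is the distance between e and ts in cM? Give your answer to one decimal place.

The two most frequent classes, + + (84) and e ts (67), are the parental types, so the F1 was + + / e ts.
The recombinant classes are + ts and e +: 11 + 11 = 22.
Recombination frequency = 22/173 = 0.1272 ≈ 12.7%, i.e. 12.7 cM.

12.7 cM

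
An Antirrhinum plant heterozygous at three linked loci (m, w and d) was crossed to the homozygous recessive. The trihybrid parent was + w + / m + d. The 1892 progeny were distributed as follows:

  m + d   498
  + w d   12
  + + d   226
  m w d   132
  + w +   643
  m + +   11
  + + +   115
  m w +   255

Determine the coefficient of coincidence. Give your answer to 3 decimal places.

The two rarest classes, + w d and m + +, are the double crossovers. Comparing them with the parentals, only the d allele has switched, so d is the middle locus and the order is m – d – w.
m–d: (481 + 23)/1892 = 0.2664; d–w: (247 + 23)/1892 = 0.1427.
Expected DCO frequency = 0.2664 × 0.1427 ≈ 0.03802; observed = 23/1892 ≈ 0.01216.
Coefficient of coincidence = 0.01216/0.03802 ≈ 0.320.

0.320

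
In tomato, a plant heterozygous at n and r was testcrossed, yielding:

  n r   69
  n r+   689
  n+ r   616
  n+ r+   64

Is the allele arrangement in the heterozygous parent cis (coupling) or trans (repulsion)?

The two most frequent classes are n+ r (616) and n r+ (689); these are the parental (non-recombinant) types.
So the F1 carried n+ r on one chromosome and n r+ on the other — the recessive alleles are on opposite chromosomes (trans / repulsion).

trans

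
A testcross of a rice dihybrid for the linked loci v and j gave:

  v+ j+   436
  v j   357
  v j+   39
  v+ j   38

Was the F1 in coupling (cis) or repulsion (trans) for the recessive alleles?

cis

The two most frequent classes are v+ j+ (436) and v j (357); these are the parental (non-recombinant) types.
So the F1 carried v+ j+ on one chromosome and v j on the other — the recessive alleles are on the same chromosome (cis / coupling).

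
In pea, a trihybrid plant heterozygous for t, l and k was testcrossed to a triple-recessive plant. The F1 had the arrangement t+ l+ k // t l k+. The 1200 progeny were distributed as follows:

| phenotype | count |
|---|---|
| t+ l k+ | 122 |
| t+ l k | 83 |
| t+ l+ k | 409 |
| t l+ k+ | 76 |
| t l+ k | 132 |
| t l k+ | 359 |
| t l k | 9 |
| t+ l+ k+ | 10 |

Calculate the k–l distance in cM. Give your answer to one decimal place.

The two rarest classes, t+ l+ k+ and t l k, are the double crossovers. Comparing them with the parentals, only the k allele has switched, so k is the middle locus and the order is t – k – l.
Crossovers in the k–l interval produce the single-crossover classes t+ l k and t l+ k+ (83 + 76 = 159) plus the double crossovers (19).
RF(k–l) = (159 + 19) / 1200 = 178/1200 = 0.1483 → 14.8 cM.

14.8 cM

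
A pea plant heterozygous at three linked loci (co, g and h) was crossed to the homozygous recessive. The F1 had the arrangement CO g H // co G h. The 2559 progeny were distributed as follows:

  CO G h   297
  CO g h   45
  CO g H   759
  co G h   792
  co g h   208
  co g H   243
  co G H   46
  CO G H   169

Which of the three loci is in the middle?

The two rarest classes, CO g h and co G H, are the double crossovers. Comparing them with the parentals, only the h allele has switched, so h is the middle locus and the order is co – h – g.

h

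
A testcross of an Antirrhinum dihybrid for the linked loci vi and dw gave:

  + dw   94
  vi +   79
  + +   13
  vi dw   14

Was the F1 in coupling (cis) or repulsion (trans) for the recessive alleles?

The two most frequent classes are + dw (94) and vi + (79); these are the parental (non-recombinant) types.
So the F1 carried + dw on one chromosome and vi + on the other — the recessive alleles are on opposite chromosomes (trans / repulsion).

trans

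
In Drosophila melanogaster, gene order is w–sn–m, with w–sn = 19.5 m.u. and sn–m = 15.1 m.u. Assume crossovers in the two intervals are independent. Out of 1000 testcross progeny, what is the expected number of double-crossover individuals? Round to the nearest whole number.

29

Map distances give recombination frequencies of 0.195 and 0.151 for the two intervals.
With no interference, expected double-crossover frequency = 0.195 × 0.151 = 0.02944.
Expected number = 0.02944 × 1000 = 29.45 ≈ 29.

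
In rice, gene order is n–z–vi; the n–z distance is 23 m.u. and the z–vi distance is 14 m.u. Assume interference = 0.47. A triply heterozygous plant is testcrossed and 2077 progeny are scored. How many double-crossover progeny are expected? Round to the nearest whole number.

Map distances give recombination frequencies of 0.230 and 0.140 for the two intervals.
With interference 0.47 (so coincidence = 0.53), expected double-crossover frequency = 0.230 × 0.140 × 0.53 = 0.01707.
Expected number = 0.01707 × 2077 = 35.45 ≈ 35.

35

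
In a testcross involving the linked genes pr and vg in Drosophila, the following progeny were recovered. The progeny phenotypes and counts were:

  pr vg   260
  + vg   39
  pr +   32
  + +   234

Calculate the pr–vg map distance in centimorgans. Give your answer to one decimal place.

The two most frequent classes, + + (234) and pr vg (260), are the parental types, so the F1 was + + / pr vg.
The recombinant classes are + vg and pr +: 39 + 32 = 71.
Recombination frequency = 71/565 = 0.1257 ≈ 12.6%, i.e. 12.6 centimorgans.

12.6 centimorgans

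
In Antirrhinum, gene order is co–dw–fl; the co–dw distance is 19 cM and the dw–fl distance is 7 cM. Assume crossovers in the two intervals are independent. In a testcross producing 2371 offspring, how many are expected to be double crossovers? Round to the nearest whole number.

Map distances give recombination frequencies of 0.190 and 0.070 for the two intervals.
With no interference, expected double-crossover frequency = 0.190 × 0.070 = 0.01330.
Expected number = 0.01330 × 2371 = 31.53 ≈ 32.

32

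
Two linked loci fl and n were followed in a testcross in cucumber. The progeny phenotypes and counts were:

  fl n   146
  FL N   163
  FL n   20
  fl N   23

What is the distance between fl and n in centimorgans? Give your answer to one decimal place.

The two most frequent classes, FL N (163) and fl n (146), are the parental types, so the F1 was FL N / fl n.
The recombinant classes are FL n and fl N: 20 + 23 = 43.
Recombination frequency = 43/352 = 0.1222 ≈ 12.2%, i.e. 12.2 centimorgans.

12.2 centimorgans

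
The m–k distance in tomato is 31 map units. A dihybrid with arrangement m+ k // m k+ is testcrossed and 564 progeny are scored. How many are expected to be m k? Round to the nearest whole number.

87

A map distance of 31 map units corresponds to a recombination frequency of 0.310.
The F1 is m+ k / m k+, so m k is a recombinant gamete class with expected frequency r/2 = 0.310/2 = 0.1550.
Expected number = 0.1550 × 564 = 87.42 ≈ 87.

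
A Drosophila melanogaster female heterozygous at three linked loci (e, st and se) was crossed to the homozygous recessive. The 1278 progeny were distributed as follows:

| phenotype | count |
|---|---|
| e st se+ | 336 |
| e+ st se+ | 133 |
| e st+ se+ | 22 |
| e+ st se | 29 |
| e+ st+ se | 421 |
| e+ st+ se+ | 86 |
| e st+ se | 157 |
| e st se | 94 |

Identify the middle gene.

st

The two most frequent reciprocal classes, e+ st+ se and e st se+, are the parental types, so the F1 was e+ st+ se / e st se+.
The two rarest classes, e+ st se and e st+ se+, are the double crossovers. Comparing them with the parentals, only the st allele has switched, so st is the middle locus and the order is se – st – e.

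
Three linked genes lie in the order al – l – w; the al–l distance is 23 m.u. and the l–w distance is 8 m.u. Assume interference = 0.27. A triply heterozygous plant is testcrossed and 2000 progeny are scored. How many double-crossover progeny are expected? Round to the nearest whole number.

27

Map distances give recombination frequencies of 0.230 and 0.080 for the two intervals.
With interference 0.27 (so coincidence = 0.73), expected double-crossover frequency = 0.230 × 0.080 × 0.73 = 0.01343.
Expected number = 0.01343 × 2000 = 26.86 ≈ 27.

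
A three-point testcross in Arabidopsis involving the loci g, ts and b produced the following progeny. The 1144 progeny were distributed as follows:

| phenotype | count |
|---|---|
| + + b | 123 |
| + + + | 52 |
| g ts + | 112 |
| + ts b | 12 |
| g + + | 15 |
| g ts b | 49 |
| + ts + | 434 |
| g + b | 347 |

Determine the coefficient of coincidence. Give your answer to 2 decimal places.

The two most frequent reciprocal classes, g + b and + ts +, are the parental types, so the F1 was g + b / + ts +.
The two rarest classes, g + + and + ts b, are the double crossovers. Comparing them with the parentals, only the b allele has switched, so b is the middle locus and the order is g – b – ts.
g–b: (235 + 27)/1144 = 0.2290; b–ts: (101 + 27)/1144 = 0.1119.
Expected DCO frequency = 0.2290 × 0.1119 ≈ 0.02563; observed = 27/1144 ≈ 0.02360.
Coefficient of coincidence = 0.02360/0.02563 ≈ 0.92.

0.92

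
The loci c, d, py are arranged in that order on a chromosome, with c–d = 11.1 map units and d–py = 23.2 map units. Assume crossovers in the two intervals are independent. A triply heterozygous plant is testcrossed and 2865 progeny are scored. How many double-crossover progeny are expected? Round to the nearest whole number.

74

Map distances give recombination frequencies of 0.111 and 0.232 for the two intervals.
With no interference, expected double-crossover frequency = 0.111 × 0.232 = 0.02575.
Expected number = 0.02575 × 2865 = 73.78 ≈ 74.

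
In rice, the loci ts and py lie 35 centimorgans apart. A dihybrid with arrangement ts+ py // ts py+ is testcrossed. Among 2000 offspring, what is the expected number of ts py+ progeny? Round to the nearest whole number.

A map distance of 35 centimorgans corresponds to a recombination frequency of 0.350.
The F1 is ts+ py / ts py+, so ts py+ is a parental gamete class with expected frequency (1 − r)/2 = 0.650/2 = 0.3250.
Expected number = 0.3250 × 2000 = 650.00 ≈ 650.

650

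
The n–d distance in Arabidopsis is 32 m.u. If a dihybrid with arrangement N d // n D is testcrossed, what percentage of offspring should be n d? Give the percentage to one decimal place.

16.0%

A map distance of 32 m.u. corresponds to a recombination frequency of 0.320.
The F1 is N d / n D, so n d is a recombinant gamete class with expected frequency r/2 = 0.320/2 = 0.1600.
That is 0.1600 = 16.0% of the progeny.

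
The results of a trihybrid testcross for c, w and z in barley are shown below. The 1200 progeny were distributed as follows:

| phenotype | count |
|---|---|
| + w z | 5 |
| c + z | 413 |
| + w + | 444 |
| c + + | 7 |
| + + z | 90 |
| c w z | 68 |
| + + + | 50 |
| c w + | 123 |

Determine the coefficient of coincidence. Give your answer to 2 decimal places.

The two most frequent reciprocal classes, c + z and + w +, are the parental types, so the F1 was c + z / + w +.
The two rarest classes, c + + and + w z, are the double crossovers. Comparing them with the parentals, only the z allele has switched, so z is the middle locus and the order is c – z – w.
c–z: (213 + 12)/1200 = 0.1875; z–w: (118 + 12)/1200 = 0.1083.
Expected DCO frequency = 0.1875 × 0.1083 ≈ 0.02031; observed = 12/1200 ≈ 0.01000.
Coefficient of coincidence = 0.01000/0.02031 ≈ 0.49.

0.49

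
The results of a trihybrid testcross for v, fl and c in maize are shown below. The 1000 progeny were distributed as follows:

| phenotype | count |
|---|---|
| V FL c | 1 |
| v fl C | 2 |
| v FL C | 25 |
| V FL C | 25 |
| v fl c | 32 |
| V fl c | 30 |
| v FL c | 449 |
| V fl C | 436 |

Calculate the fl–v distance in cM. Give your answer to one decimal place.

6.0 cM

The two most frequent reciprocal classes, V fl C and v FL c, are the parental types, so the F1 was V fl C / v FL c.
The two rarest classes, v fl C and V FL c, are the double crossovers. Comparing them with the parentals, only the v allele has switched, so v is the middle locus and the order is c – v – fl.
Crossovers in the v–fl interval produce the single-crossover classes V FL C and v fl c (25 + 32 = 57) plus the double crossovers (3).
RF(v–fl) = (57 + 3) / 1000 = 60/1000 = 0.0600 → 6.0 cM.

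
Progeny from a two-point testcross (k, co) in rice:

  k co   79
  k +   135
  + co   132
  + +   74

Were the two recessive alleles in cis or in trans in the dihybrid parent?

The two most frequent classes are + co (132) and k + (135); these are the parental (non-recombinant) types.
So the F1 carried + co on one chromosome and k + on the other — the recessive alleles are on opposite chromosomes (trans / repulsion).

trans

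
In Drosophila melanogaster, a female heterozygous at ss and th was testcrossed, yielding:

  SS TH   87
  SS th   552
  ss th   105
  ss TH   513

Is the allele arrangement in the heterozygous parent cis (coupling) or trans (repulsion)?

trans

The two most frequent classes are SS th (552) and ss TH (513); these are the parental (non-recombinant) types.
So the F1 carried SS th on one chromosome and ss TH on the other — the recessive alleles are on opposite chromosomes (trans / repulsion).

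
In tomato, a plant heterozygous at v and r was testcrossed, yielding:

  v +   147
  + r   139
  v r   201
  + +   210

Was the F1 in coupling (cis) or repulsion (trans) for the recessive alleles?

cis

The two most frequent classes are + + (210) and v r (201); these are the parental (non-recombinant) types.
So the F1 carried + + on one chromosome and v r on the other — the recessive alleles are on the same chromosome (cis / coupling).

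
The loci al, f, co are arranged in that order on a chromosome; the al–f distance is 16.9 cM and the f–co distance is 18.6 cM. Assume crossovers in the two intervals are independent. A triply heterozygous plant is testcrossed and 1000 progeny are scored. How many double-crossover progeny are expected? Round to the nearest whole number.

31

Map distances give recombination frequencies of 0.169 and 0.186 for the two intervals.
With no interference, expected double-crossover frequency = 0.169 × 0.186 = 0.03143.
Expected number = 0.03143 × 1000 = 31.43 ≈ 31.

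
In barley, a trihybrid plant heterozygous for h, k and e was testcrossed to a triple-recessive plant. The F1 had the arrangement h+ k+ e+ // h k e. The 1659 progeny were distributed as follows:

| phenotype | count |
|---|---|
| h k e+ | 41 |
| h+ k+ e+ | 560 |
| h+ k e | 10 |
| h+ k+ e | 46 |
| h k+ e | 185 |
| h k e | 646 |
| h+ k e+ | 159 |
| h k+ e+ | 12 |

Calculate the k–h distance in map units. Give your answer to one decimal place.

22.1 map units

The two rarest classes, h k+ e+ and h+ k e, are the double crossovers. Comparing them with the parentals, only the h allele has switched, so h is the middle locus and the order is k – h – e.
Crossovers in the k–h interval produce the single-crossover classes h+ k e+ and h k+ e (159 + 185 = 344) plus the double crossovers (22).
RF(k–h) = (344 + 22) / 1659 = 366/1659 = 0.2206 → 22.1 map units.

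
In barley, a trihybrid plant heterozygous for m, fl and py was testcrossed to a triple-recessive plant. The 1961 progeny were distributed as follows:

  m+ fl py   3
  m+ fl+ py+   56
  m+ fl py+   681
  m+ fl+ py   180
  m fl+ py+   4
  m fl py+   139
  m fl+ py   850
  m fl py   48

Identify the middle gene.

The two most frequent reciprocal classes, m fl+ py and m+ fl py+, are the parental types, so the F1 was m fl+ py / m+ fl py+.
The two rarest classes, m fl+ py+ and m+ fl py, are the double crossovers. Comparing them with the parentals, only the py allele has switched, so py is the middle locus and the order is fl – py – m.

py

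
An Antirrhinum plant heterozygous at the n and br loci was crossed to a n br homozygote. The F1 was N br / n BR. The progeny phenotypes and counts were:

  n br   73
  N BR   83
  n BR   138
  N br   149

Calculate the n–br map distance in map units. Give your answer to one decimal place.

35.2 map units

The recombinant classes are N BR and n br: 83 + 73 = 156.
Recombination frequency = 156/443 = 0.3521 ≈ 35.2%, i.e. 35.2 map units.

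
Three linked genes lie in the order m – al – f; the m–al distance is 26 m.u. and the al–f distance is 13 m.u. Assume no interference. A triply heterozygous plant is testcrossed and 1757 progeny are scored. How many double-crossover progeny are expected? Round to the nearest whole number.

59

Map distances give recombination frequencies of 0.260 and 0.130 for the two intervals.
With no interference, expected double-crossover frequency = 0.260 × 0.130 = 0.03380.
Expected number = 0.03380 × 1757 = 59.39 ≈ 59.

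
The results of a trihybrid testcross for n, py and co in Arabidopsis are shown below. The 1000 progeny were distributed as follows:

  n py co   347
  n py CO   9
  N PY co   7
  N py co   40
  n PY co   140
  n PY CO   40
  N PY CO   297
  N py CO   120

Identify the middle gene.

The two most frequent reciprocal classes, N PY CO and n py co, are the parental types, so the F1 was N PY CO / n py co.
The two rarest classes, N PY co and n py CO, are the double crossovers. Comparing them with the parentals, only the co allele has switched, so co is the middle locus and the order is n – co – py.

co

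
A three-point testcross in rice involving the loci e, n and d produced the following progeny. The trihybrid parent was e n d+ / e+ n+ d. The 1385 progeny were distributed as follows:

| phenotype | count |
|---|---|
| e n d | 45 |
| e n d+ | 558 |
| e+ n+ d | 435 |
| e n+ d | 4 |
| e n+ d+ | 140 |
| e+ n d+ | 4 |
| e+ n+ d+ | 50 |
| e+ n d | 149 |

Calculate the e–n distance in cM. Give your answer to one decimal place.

21.4 cM

The two rarest classes, e+ n d+ and e n+ d, are the double crossovers. Comparing them with the parentals, only the e allele has switched, so e is the middle locus and the order is d – e – n.
Crossovers in the e–n interval produce the single-crossover classes e n+ d+ and e+ n d (140 + 149 = 289) plus the double crossovers (8).
RF(e–n) = (289 + 8) / 1385 = 297/1385 = 0.2144 → 21.4 cM.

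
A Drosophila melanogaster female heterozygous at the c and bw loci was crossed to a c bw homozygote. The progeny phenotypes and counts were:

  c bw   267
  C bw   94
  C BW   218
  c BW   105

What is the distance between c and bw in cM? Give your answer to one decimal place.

29.1 cM

The two most frequent classes, C BW (218) and c bw (267), are the parental types, so the F1 was C BW / c bw.
The recombinant classes are C bw and c BW: 94 + 105 = 199.
Recombination frequency = 199/684 = 0.2909 ≈ 29.1%, i.e. 29.1 cM.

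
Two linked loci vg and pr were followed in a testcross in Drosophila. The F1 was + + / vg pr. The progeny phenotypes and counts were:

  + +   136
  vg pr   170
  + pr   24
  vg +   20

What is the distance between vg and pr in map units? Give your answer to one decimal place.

The recombinant classes are + pr and vg +: 24 + 20 = 44.
Recombination frequency = 44/350 = 0.1257 ≈ 12.6%, i.e. 12.6 map units.

12.6 map units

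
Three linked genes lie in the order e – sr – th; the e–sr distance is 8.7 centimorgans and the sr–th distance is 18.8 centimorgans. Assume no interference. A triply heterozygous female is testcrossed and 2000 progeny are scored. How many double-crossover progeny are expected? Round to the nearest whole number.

Map distances give recombination frequencies of 0.087 and 0.188 for the two intervals.
With no interference, expected double-crossover frequency = 0.087 × 0.188 = 0.01636.
Expected number = 0.01636 × 2000 = 32.71 ≈ 33.

33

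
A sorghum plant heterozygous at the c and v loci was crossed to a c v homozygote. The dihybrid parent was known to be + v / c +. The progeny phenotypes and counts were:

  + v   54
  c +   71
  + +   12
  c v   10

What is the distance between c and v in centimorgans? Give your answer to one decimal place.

The recombinant classes are + + and c v: 12 + 10 = 22.
Recombination frequency = 22/147 = 0.1497 ≈ 15.0%, i.e. 15.0 centimorgans.

15.0 centimorgans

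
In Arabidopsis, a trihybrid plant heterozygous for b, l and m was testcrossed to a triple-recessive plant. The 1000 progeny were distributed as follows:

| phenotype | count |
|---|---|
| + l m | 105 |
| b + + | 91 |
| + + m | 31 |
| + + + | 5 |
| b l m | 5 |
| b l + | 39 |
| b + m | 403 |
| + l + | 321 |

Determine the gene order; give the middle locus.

l

The two most frequent reciprocal classes, + l + and b + m, are the parental types, so the F1 was + l + / b + m.
The two rarest classes, + + + and b l m, are the double crossovers. Comparing them with the parentals, only the l allele has switched, so l is the middle locus and the order is m – l – b.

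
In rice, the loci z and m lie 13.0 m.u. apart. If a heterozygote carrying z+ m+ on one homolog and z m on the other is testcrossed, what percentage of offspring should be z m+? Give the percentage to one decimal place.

A map distance of 13.0 m.u. corresponds to a recombination frequency of 0.130.
The F1 is z+ m+ / z m, so z m+ is a recombinant gamete class with expected frequency r/2 = 0.130/2 = 0.0650.
That is 0.0650 = 6.5% of the progeny.

6.5%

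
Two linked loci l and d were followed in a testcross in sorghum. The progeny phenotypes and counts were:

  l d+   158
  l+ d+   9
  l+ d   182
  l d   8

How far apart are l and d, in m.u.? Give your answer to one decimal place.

The two most frequent classes, l+ d (182) and l d+ (158), are the parental types, so the F1 was l+ d / l d+.
The recombinant classes are l+ d+ and l d: 9 + 8 = 17.
Recombination frequency = 17/357 = 0.0476 ≈ 4.8%, i.e. 4.8 m.u.

4.8 m.u.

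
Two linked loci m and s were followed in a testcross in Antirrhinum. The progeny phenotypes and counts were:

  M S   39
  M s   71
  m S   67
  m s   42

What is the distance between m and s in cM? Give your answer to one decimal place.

37.0 cM

The two most frequent classes, M s (71) and m S (67), are the parental types, so the F1 was M s / m S.
The recombinant classes are M S and m s: 39 + 42 = 81.
Recombination frequency = 81/219 = 0.3699 ≈ 37.0%, i.e. 37.0 cM.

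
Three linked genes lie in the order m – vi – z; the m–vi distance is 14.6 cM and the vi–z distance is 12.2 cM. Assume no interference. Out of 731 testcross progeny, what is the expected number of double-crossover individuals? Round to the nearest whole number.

Map distances give recombination frequencies of 0.146 and 0.122 for the two intervals.
With no interference, expected double-crossover frequency = 0.146 × 0.122 = 0.01781.
Expected number = 0.01781 × 731 = 13.02 ≈ 13.

13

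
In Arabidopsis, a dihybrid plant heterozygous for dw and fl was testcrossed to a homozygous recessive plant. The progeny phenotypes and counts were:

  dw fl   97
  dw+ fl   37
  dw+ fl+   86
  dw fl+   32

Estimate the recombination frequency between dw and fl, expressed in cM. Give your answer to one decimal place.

27.4 cM

The two most frequent classes, dw+ fl+ (86) and dw fl (97), are the parental types, so the F1 was dw+ fl+ / dw fl.
The recombinant classes are dw+ fl and dw fl+: 37 + 32 = 69.
Recombination frequency = 69/252 = 0.2738 ≈ 27.4%, i.e. 27.4 cM.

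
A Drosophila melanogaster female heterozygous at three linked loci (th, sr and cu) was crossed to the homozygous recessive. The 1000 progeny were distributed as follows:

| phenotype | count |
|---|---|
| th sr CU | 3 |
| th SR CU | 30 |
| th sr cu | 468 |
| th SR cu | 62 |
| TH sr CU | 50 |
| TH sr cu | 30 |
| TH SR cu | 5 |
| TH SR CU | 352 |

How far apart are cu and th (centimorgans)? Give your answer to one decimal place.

6.8 centimorgans

The two most frequent reciprocal classes, th sr cu and TH SR CU, are the parental types, so the F1 was th sr cu / TH SR CU.
The two rarest classes, th sr CU and TH SR cu, are the double crossovers. Comparing them with the parentals, only the cu allele has switched, so cu is the middle locus and the order is sr – cu – th.
Crossovers in the cu–th interval produce the single-crossover classes TH sr cu and th SR CU (30 + 30 = 60) plus the double crossovers (8).
RF(cu–th) = (60 + 8) / 1000 = 68/1000 = 0.0680 → 6.8 centimorgans.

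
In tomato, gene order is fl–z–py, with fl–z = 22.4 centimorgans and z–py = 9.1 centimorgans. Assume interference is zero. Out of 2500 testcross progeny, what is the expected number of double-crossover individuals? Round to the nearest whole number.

Map distances give recombination frequencies of 0.224 and 0.091 for the two intervals.
With no interference, expected double-crossover frequency = 0.224 × 0.091 = 0.02038.
Expected number = 0.02038 × 2500 = 50.96 ≈ 51.

51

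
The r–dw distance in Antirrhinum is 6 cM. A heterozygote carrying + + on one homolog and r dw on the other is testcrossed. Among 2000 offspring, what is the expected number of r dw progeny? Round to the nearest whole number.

A map distance of 6 cM corresponds to a recombination frequency of 0.060.
The F1 is + + / r dw, so r dw is a parental gamete class with expected frequency (1 − r)/2 = 0.940/2 = 0.4700.
Expected number = 0.4700 × 2000 = 940.00 ≈ 940.

940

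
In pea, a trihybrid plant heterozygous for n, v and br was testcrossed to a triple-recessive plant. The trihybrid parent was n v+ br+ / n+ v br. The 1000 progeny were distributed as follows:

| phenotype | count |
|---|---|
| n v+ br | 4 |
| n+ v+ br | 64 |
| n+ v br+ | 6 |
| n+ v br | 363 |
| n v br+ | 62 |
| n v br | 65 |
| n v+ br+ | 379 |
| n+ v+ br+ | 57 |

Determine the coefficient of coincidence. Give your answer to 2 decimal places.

The two rarest classes, n v+ br and n+ v br+, are the double crossovers. Comparing them with the parentals, only the br allele has switched, so br is the middle locus and the order is n – br – v.
n–br: (122 + 10)/1000 = 0.1320; br–v: (126 + 10)/1000 = 0.1360.
Expected DCO frequency = 0.1320 × 0.1360 ≈ 0.01795; observed = 10/1000 ≈ 0.01000.
Coefficient of coincidence = 0.01000/0.01795 ≈ 0.56.

0.56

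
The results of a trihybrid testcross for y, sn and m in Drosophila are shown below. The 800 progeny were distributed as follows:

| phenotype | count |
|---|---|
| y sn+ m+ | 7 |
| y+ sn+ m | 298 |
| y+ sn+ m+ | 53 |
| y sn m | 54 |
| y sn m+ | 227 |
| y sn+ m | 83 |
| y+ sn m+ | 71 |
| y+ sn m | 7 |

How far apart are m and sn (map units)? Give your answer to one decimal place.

The two most frequent reciprocal classes, y+ sn+ m and y sn m+, are the parental types, so the F1 was y+ sn+ m / y sn m+.
The two rarest classes, y+ sn m and y sn+ m+, are the double crossovers. Comparing them with the parentals, only the sn allele has switched, so sn is the middle locus and the order is y – sn – m.
Crossovers in the sn–m interval produce the single-crossover classes y+ sn+ m+ and y sn m (53 + 54 = 107) plus the double crossovers (14).
RF(sn–m) = (107 + 14) / 800 = 121/800 = 0.1512 → 15.1 map units.

15.1 map units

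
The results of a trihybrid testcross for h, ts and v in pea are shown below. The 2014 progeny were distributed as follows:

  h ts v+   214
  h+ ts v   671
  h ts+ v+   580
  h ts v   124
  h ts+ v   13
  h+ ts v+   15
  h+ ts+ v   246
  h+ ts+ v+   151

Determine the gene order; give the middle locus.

v

The two most frequent reciprocal classes, h ts+ v+ and h+ ts v, are the parental types, so the F1 was h ts+ v+ / h+ ts v.
The two rarest classes, h ts+ v and h+ ts v+, are the double crossovers. Comparing them with the parentals, only the v allele has switched, so v is the middle locus and the order is h – v – ts.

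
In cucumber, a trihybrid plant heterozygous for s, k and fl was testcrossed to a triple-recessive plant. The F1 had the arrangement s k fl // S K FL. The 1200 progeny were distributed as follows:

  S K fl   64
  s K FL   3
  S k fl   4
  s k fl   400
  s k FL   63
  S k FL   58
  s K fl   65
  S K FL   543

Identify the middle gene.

The two rarest classes, S k fl and s K FL, are the double crossovers. Comparing them with the parentals, only the s allele has switched, so s is the middle locus and the order is fl – s – k.

s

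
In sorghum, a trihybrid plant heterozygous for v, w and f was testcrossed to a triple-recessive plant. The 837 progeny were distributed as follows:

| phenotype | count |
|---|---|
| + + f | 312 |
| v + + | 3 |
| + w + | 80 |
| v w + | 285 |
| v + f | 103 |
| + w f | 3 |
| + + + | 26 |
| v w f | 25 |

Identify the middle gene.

The two most frequent reciprocal classes, + + f and v w +, are the parental types, so the F1 was + + f / v w +.
The two rarest classes, + w f and v + +, are the double crossovers. Comparing them with the parentals, only the w allele has switched, so w is the middle locus and the order is f – w – v.

w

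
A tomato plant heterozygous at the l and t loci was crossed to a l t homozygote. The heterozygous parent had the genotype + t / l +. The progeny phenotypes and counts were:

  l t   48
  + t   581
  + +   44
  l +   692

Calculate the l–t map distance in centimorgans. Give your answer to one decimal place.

The recombinant classes are + + and l t: 44 + 48 = 92.
Recombination frequency = 92/1365 = 0.0674 ≈ 6.7%, i.e. 6.7 centimorgans.

6.7 centimorgans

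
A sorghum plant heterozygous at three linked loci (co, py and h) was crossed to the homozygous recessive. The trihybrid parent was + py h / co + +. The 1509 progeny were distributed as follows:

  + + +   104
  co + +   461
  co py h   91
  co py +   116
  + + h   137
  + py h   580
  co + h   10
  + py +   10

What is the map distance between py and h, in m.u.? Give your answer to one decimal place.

The two rarest classes, + py + and co + h, are the double crossovers. Comparing them with the parentals, only the h allele has switched, so h is the middle locus and the order is py – h – co.
Crossovers in the py–h interval produce the single-crossover classes + + h and co py + (137 + 116 = 253) plus the double crossovers (20).
RF(py–h) = (253 + 20) / 1509 = 273/1509 = 0.1809 → 18.1 m.u.

18.1 m.u.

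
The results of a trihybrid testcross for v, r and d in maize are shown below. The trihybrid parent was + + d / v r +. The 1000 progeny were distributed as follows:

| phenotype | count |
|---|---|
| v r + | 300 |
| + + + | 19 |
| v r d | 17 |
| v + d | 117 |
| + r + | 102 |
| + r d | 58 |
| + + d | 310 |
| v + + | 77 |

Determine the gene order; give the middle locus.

d

The two rarest classes, + + + and v r d, are the double crossovers. Comparing them with the parentals, only the d allele has switched, so d is the middle locus and the order is r – d – v.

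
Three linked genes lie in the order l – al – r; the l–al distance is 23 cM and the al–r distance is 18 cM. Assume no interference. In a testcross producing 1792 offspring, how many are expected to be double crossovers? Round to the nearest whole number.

Map distances give recombination frequencies of 0.230 and 0.180 for the two intervals.
With no interference, expected double-crossover frequency = 0.230 × 0.180 = 0.04140.
Expected number = 0.04140 × 1792 = 74.19 ≈ 74.

74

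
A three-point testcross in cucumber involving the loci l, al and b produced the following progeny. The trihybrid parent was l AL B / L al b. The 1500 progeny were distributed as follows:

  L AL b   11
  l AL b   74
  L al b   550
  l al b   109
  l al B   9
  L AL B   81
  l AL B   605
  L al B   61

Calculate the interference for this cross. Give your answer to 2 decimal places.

The two rarest classes, l al B and L AL b, are the double crossovers. Comparing them with the parentals, only the al allele has switched, so al is the middle locus and the order is b – al – l.
b–al: (135 + 20)/1500 = 0.1033; al–l: (190 + 20)/1500 = 0.1400.
Expected DCO frequency = 0.1033 × 0.1400 ≈ 0.01446; observed = 20/1500 ≈ 0.01333.
Coefficient of coincidence = 0.01333/0.01446 ≈ 0.92; interference = 1 − 0.92 = 0.08.

0.08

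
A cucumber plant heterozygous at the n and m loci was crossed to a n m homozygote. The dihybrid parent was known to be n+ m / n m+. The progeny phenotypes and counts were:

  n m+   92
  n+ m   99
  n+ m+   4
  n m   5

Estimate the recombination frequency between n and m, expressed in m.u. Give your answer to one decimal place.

The recombinant classes are n+ m+ and n m: 4 + 5 = 9.
Recombination frequency = 9/200 = 0.0450 ≈ 4.5%, i.e. 4.5 m.u.

4.5 m.u.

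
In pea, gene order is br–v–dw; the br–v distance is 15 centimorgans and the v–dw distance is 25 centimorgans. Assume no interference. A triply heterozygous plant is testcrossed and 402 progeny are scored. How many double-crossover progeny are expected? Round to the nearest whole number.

Map distances give recombination frequencies of 0.150 and 0.250 for the two intervals.
With no interference, expected double-crossover frequency = 0.150 × 0.250 = 0.03750.
Expected number = 0.03750 × 402 = 15.07 ≈ 15.

15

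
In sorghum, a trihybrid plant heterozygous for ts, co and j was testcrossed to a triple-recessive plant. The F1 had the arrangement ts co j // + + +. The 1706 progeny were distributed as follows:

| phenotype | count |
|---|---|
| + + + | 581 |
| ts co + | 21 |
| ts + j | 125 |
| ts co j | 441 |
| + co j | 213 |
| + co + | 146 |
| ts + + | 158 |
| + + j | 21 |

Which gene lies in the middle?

j

The two rarest classes, ts co + and + + j, are the double crossovers. Comparing them with the parentals, only the j allele has switched, so j is the middle locus and the order is ts – j – co.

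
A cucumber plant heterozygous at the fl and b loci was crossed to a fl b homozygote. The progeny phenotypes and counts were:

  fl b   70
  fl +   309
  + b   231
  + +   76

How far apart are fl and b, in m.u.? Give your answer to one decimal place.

21.3 m.u.

The two most frequent classes, + b (231) and fl + (309), are the parental types, so the F1 was + b / fl +.
The recombinant classes are + + and fl b: 76 + 70 = 146.
Recombination frequency = 146/686 = 0.2128 ≈ 21.3%, i.e. 21.3 m.u.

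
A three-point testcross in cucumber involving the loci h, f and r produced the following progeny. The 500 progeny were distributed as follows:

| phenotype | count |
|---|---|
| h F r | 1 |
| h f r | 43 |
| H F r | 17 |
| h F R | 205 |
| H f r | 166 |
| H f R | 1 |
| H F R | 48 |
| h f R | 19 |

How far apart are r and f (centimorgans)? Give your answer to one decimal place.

The two most frequent reciprocal classes, H f r and h F R, are the parental types, so the F1 was H f r / h F R.
The two rarest classes, H f R and h F r, are the double crossovers. Comparing them with the parentals, only the r allele has switched, so r is the middle locus and the order is h – r – f.
Crossovers in the r–f interval produce the single-crossover classes H F r and h f R (17 + 19 = 36) plus the double crossovers (2).
RF(r–f) = (36 + 2) / 500 = 38/500 = 0.0760 → 7.6 centimorgans.

7.6 centimorgans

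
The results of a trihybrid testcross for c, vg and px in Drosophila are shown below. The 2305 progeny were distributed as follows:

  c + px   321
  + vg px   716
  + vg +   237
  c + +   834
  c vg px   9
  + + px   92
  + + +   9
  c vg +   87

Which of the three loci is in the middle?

c

The two most frequent reciprocal classes, + vg px and c + +, are the parental types, so the F1 was + vg px / c + +.
The two rarest classes, c vg px and + + +, are the double crossovers. Comparing them with the parentals, only the c allele has switched, so c is the middle locus and the order is vg – c – px.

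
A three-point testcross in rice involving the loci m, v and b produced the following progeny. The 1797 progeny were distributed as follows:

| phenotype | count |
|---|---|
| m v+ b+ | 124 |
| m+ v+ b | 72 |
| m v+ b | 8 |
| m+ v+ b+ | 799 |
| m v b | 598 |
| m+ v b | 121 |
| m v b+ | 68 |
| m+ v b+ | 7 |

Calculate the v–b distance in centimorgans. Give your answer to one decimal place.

The two most frequent reciprocal classes, m v b and m+ v+ b+, are the parental types, so the F1 was m v b / m+ v+ b+.
The two rarest classes, m v+ b and m+ v b+, are the double crossovers. Comparing them with the parentals, only the v allele has switched, so v is the middle locus and the order is m – v – b.
Crossovers in the v–b interval produce the single-crossover classes m v b+ and m+ v+ b (68 + 72 = 140) plus the double crossovers (15).
RF(v–b) = (140 + 15) / 1797 = 155/1797 = 0.0863 → 8.6 centimorgans.

8.6 centimorgans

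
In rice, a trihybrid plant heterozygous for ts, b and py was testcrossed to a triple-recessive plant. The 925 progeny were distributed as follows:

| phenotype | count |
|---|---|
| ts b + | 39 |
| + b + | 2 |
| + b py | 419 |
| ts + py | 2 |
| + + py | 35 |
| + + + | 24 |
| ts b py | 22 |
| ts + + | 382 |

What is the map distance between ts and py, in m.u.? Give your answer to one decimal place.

5.4 m.u.

The two most frequent reciprocal classes, + b py and ts + +, are the parental types, so the F1 was + b py / ts + +.
The two rarest classes, + b + and ts + py, are the double crossovers. Comparing them with the parentals, only the py allele has switched, so py is the middle locus and the order is b – py – ts.
Crossovers in the py–ts interval produce the single-crossover classes ts b py and + + + (22 + 24 = 46) plus the double crossovers (4).
RF(py–ts) = (46 + 4) / 925 = 50/925 = 0.0541 → 5.4 m.u.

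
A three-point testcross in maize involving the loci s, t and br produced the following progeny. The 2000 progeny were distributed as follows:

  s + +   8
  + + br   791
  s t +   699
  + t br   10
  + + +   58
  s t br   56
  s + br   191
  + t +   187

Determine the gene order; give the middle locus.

t

The two most frequent reciprocal classes, s t + and + + br, are the parental types, so the F1 was s t + / + + br.
The two rarest classes, s + + and + t br, are the double crossovers. Comparing them with the parentals, only the t allele has switched, so t is the middle locus and the order is br – t – s.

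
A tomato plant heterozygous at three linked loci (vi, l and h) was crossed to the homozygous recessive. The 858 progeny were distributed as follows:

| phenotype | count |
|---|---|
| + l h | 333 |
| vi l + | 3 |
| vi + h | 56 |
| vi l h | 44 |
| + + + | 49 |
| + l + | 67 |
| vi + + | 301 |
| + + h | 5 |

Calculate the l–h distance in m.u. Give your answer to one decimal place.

The two most frequent reciprocal classes, vi + + and + l h, are the parental types, so the F1 was vi + + / + l h.
The two rarest classes, vi l + and + + h, are the double crossovers. Comparing them with the parentals, only the l allele has switched, so l is the middle locus and the order is vi – l – h.
Crossovers in the l–h interval produce the single-crossover classes vi + h and + l + (56 + 67 = 123) plus the double crossovers (8).
RF(l–h) = (123 + 8) / 858 = 131/858 = 0.1527 → 15.3 m.u.

15.3 m.u.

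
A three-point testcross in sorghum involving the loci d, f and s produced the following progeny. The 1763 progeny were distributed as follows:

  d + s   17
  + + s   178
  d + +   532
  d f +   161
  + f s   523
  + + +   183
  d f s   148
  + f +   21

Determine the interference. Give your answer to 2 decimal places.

The two most frequent reciprocal classes, + f s and d + +, are the parental types, so the F1 was + f s / d + +.
The two rarest classes, + f + and d + s, are the double crossovers. Comparing them with the parentals, only the s allele has switched, so s is the middle locus and the order is d – s – f.
d–s: (331 + 38)/1763 = 0.2093; s–f: (339 + 38)/1763 = 0.2138.
Expected DCO frequency = 0.2093 × 0.2138 ≈ 0.04475; observed = 38/1763 ≈ 0.02155.
Coefficient of coincidence = 0.02155/0.04475 ≈ 0.48; interference = 1 − 0.48 = 0.52.

0.52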